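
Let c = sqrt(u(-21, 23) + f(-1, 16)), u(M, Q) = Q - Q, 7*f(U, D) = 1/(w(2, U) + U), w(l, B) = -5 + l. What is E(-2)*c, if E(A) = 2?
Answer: I*sqrt(7)/7 ≈ 0.37796*I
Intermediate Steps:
f(U, D) = 1/(7*(-3 + U)) (f(U, D) = 1/(7*((-5 + 2) + U)) = 1/(7*(-3 + U)))
u(M, Q) = 0
c = I*sqrt(7)/14 (c = sqrt(0 + 1/(7*(-3 - 1))) = sqrt(0 + (1/7)/(-4)) = sqrt(0 + (1/7)*(-1/4)) = sqrt(0 - 1/28) = sqrt(-1/28) = I*sqrt(7)/14 ≈ 0.18898*I)
E(-2)*c = 2*(I*sqrt(7)/14) = I*sqrt(7)/7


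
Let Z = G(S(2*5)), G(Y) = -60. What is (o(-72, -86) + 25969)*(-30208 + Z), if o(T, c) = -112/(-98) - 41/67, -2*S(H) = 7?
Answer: -52665066040/67 ≈ -7.8605e+8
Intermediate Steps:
S(H) = -7/2 (S(H) = -1/2*7 = -7/2)
o(T, c) = 249/469 (o(T, c) = -112*(-1/98) - 41*1/67 = 8/7 - 41/67 = 249/469)
Z = -60
(o(-72, -86) + 25969)*(-30208 + Z) = (249/469 + 25969)*(-30208 - 60) = (12179710/469)*(-30268) = -52665066040/67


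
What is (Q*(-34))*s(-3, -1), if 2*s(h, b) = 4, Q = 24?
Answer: -1632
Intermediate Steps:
s(h, b) = 2 (s(h, b) = (½)*4 = 2)
(Q*(-34))*s(-3, -1) = (24*(-34))*2 = -816*2 = -1632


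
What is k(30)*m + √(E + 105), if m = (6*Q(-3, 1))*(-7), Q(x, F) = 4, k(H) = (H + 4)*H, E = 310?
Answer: -171360 + √415 ≈ -1.7134e+5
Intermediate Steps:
k(H) = H*(4 + H) (k(H) = (4 + H)*H = H*(4 + H))
m = -168 (m = (6*4)*(-7) = 24*(-7) = -168)
k(30)*m + √(E + 105) = (30*(4 + 30))*(-168) + √(310 + 105) = (30*34)*(-168) + √415 = 1020*(-168) + √415 = -171360 + √415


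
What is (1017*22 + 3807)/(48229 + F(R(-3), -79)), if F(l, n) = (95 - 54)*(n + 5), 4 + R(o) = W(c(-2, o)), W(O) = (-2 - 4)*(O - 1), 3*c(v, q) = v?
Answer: 8727/15065 ≈ 0.57929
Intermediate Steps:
c(v, q) = v/3
W(O) = 6 - 6*O (W(O) = -6*(-1 + O) = 6 - 6*O)
R(o) = 6 (R(o) = -4 + (6 - 2*(-2)) = -4 + (6 - 6*(-2/3)) = -4 + (6 + 4) = -4 + 10 = 6)
F(l, n) = 205 + 41*n (F(l, n) = 41*(5 + n) = 205 + 41*n)
(1017*22 + 3807)/(48229 + F(R(-3), -79)) = (1017*22 + 3807)/(48229 + (205 + 41*(-79))) = (22374 + 3807)/(48229 + (205 - 3239)) = 26181/(48229 - 3034) = 26181/45195 = 26181*(1/45195) = 8727/15065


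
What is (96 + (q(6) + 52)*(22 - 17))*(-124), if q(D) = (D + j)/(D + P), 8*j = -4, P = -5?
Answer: -47554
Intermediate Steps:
j = -1/2 (j = (1/8)*(-4) = -1/2 ≈ -0.50000)
q(D) = (-1/2 + D)/(-5 + D) (q(D) = (D - 1/2)/(D - 5) = (-1/2 + D)/(-5 + D))
(96 + (q(6) + 52)*(22 - 17))*(-124) = (96 + ((-1/2 + 6)/(-5 + 6) + 52)*(22 - 17))*(-124) = (96 + ((11/2)/1 + 52)*5)*(-124) = (96 + (1*(11/2) + 52)*5)*(-124) = (96 + (11/2 + 52)*5)*(-124) = (96 + (115/2)*5)*(-124) = (96 + 575/2)*(-124) = (767/2)*(-124) = -47554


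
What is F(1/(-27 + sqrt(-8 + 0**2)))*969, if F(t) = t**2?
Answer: 969/(27 - 2*I*sqrt(2))**2 ≈ 1.2862 + 0.27248*I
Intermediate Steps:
F(1/(-27 + sqrt(-8 + 0**2)))*969 = (1/(-27 + sqrt(-8 + 0**2)))**2*969 = (1/(-27 + sqrt(-8 + 0)))**2*969 = (1/(-27 + sqrt(-8)))**2*969 = (1/(-27 + 2*I*sqrt(2)))**2*969 = 969/(-27 + 2*I*sqrt(2))**2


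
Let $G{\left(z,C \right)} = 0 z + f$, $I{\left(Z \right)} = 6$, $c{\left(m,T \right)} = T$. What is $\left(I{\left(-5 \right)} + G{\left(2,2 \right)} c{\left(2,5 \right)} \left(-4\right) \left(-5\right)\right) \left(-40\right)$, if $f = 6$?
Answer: $-24240$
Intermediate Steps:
$G{\left(z,C \right)} = 6$ ($G{\left(z,C \right)} = 0 z + 6 = 0 + 6 = 6$)
$\left(I{\left(-5 \right)} + G{\left(2,2 \right)} c{\left(2,5 \right)} \left(-4\right) \left(-5\right)\right) \left(-40\right) = \left(6 + 6 \cdot 5 \left(-4\right) \left(-5\right)\right) \left(-40\right) = \left(6 + 6 \left(\left(-20\right) \left(-5\right)\right)\right) \left(-40\right) = \left(6 + 6 \cdot 100\right) \left(-40\right) = \left(6 + 600\right) \left(-40\right) = 606 \left(-40\right) = -24240$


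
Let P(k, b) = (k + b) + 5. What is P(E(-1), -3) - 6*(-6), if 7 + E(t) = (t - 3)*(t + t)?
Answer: 39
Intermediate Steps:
E(t) = -7 + 2*t*(-3 + t) (E(t) = -7 + (t - 3)*(t + t) = -7 + (-3 + t)*(2*t) = -7 + 2*t*(-3 + t))
P(k, b) = 5 + b + k (P(k, b) = (b + k) + 5 = 5 + b + k)
P(E(-1), -3) - 6*(-6) = (5 - 3 + (-7 - 6*(-1) + 2*(-1)**2)) - 6*(-6) = (5 - 3 + (-7 + 6 + 2*1)) + 36 = (5 - 3 + (-7 + 6 + 2)) + 36 = (5 - 3 + 1) + 36 = 3 + 36 = 39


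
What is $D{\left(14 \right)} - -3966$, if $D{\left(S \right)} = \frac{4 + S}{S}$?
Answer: $\frac{27771}{7} \approx 3967.3$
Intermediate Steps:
$D{\left(S \right)} = \frac{4 + S}{S}$
$D{\left(14 \right)} - -3966 = \frac{4 + 14}{14} - -3966 = \frac{1}{14} \cdot 18 + 3966 = \frac{9}{7} + 3966 = \frac{27771}{7}$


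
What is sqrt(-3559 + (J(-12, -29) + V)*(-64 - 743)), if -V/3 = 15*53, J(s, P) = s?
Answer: 2*sqrt(482705) ≈ 1389.5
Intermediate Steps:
V = -2385 (V = -45*53 = -3*795 = -2385)
sqrt(-3559 + (J(-12, -29) + V)*(-64 - 743)) = sqrt(-3559 + (-12 - 2385)*(-64 - 743)) = sqrt(-3559 - 2397*(-807)) = sqrt(-3559 + 1934379) = sqrt(1930820) = 2*sqrt(482705)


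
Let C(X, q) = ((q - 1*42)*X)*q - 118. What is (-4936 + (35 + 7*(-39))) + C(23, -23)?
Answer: 29093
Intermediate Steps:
C(X, q) = -118 + X*q*(-42 + q) (C(X, q) = ((q - 42)*X)*q - 118 = ((-42 + q)*X)*q - 118 = (X*(-42 + q))*q - 118 = X*q*(-42 + q) - 118 = -118 + X*q*(-42 + q))
(-4936 + (35 + 7*(-39))) + C(23, -23) = (-4936 + (35 + 7*(-39))) + (-118 + 23*(-23)² - 42*23*(-23)) = (-4936 + (35 - 273)) + (-118 + 23*529 + 22218) = (-4936 - 238) + (-118 + 12167 + 22218) = -5174 + 34267 = 29093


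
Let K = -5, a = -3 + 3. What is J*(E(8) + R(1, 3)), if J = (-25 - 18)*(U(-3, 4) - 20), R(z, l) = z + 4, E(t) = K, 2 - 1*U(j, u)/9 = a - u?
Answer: 0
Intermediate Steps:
a = 0
U(j, u) = 18 + 9*u (U(j, u) = 18 - 9*(0 - u) = 18 - (-9)*u = 18 + 9*u)
E(t) = -5
R(z, l) = 4 + z
J = -1462 (J = (-25 - 18)*((18 + 9*4) - 20) = -43*((18 + 36) - 20) = -43*(54 - 20) = -43*34 = -1462)
J*(E(8) + R(1, 3)) = -1462*(-5 + (4 + 1)) = -1462*(-5 + 5) = -1462*0 = 0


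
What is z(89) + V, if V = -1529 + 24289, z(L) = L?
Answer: 22849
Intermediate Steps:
V = 22760
z(89) + V = 89 + 22760 = 22849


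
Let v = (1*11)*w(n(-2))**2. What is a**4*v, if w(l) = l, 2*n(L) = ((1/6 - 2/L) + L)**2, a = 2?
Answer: 6875/324 ≈ 21.219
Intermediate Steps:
n(L) = (1/6 + L - 2/L)**2/2 (n(L) = ((1/6 - 2/L) + L)**2/2 = (1/6 + L - 2/L)**2/2)
v = 6875/5184 (v = (1*11)*((1/72)*(-12 - 2 + 6*(-2)**2)**2/(-2)**2)**2 = 11*((1/72)*(1/4)*(-12 - 2 + 6*4)**2)**2 = 11*((1/72)*(1/4)*(-12 - 2 + 24)**2)**2 = 11*((1/72)*(1/4)*10**2)**2 = 11*((1/72)*(1/4)*100)**2 = 11*(25/72)**2 = 11*(625/5184) = 6875/5184 ≈ 1.3262)
a**4*v = 2**4*(6875/5184) = 16*(6875/5184) = 6875/324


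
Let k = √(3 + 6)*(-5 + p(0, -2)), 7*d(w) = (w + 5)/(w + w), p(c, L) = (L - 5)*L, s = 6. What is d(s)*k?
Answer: 99/28 ≈ 3.5357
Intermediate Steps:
p(c, L) = L*(-5 + L) (p(c, L) = (-5 + L)*L = L*(-5 + L))
d(w) = (5 + w)/(14*w) (d(w) = ((w + 5)/(w + w))/7 = ((5 + w)/((2*w)))/7 = ((5 + w)*(1/(2*w)))/7 = ((5 + w)/(2*w))/7 = (5 + w)/(14*w))
k = 27 (k = √(3 + 6)*(-5 - 2*(-5 - 2)) = √9*(-5 - 2*(-7)) = 3*(-5 + 14) = 3*9 = 27)
d(s)*k = ((1/14)*(5 + 6)/6)*27 = ((1/14)*(⅙)*11)*27 = (11/84)*27 = 99/28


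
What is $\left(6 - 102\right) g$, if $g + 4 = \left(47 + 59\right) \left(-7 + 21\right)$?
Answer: $-142080$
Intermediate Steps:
$g = 1480$ ($g = -4 + \left(47 + 59\right) \left(-7 + 21\right) = -4 + 106 \cdot 14 = -4 + 1484 = 1480$)
$\left(6 - 102\right) g = \left(6 - 102\right) 1480 = \left(-96\right) 1480 = -142080$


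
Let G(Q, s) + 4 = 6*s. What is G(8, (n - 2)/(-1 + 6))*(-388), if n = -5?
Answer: 24056/5 ≈ 4811.2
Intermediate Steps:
G(Q, s) = -4 + 6*s
G(8, (n - 2)/(-1 + 6))*(-388) = (-4 + 6*((-5 - 2)/(-1 + 6)))*(-388) = (-4 + 6*(-7/5))*(-388) = (-4 - 42/5)*(-388) = -62/5*(-388) = 24056/5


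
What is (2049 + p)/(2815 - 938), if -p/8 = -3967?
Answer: 33785/1877 ≈ 17.999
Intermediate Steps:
p = 31736 (p = -8*(-3967) = 31736)
(2049 + p)/(2815 - 938) = (2049 + 31736)/(2815 - 938) = 33785/1877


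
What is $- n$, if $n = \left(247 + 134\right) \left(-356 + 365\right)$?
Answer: $-3429$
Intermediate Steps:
$n = 3429$ ($n = 381 \cdot 9 = 3429$)
$- n = \left(-1\right) 3429 = -3429$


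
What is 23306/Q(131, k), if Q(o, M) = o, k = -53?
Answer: 23306/131 ≈ 177.91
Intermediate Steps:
23306/Q(131, k) = 23306/131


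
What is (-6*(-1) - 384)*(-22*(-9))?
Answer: -74844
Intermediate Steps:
(-6*(-1) - 384)*(-22*(-9)) = (6 - 384)*198 = -378*198 = -74844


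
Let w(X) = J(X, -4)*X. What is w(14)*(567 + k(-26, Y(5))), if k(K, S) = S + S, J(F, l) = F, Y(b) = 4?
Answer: 112700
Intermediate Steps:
k(K, S) = 2*S
w(X) = X² (w(X) = X*X = X²)
w(14)*(567 + k(-26, Y(5))) = 14²*(567 + 2*4) = 196*(567 + 8) = 196*575 = 112700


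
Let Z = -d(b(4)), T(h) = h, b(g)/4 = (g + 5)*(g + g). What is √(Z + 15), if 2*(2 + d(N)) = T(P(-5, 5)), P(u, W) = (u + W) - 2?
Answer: 3*√2 ≈ 4.2426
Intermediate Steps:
b(g) = 8*g*(5 + g) (b(g) = 4*((g + 5)*(g + g)) = 4*((5 + g)*(2*g)) = 4*(2*g*(5 + g)) = 8*g*(5 + g))
P(u, W) = -2 + W + u (P(u, W) = (W + u) - 2 = -2 + W + u)
d(N) = -3 (d(N) = -2 + (-2 + 5 - 5)/2 = -2 + (½)*(-2) = -2 - 1 = -3)
Z = 3 (Z = -1*(-3) = 3)
√(Z + 15) = √(3 + 15) = √18 = 3*√2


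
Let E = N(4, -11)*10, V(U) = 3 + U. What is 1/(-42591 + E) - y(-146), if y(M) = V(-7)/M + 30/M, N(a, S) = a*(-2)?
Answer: 554650/3114983 ≈ 0.17806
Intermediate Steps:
N(a, S) = -2*a
y(M) = 26/M (y(M) = (3 - 7)/M + 30/M = -4/M + 30/M = 26/M)
E = -80 (E = -2*4*10 = -8*10 = -80)
1/(-42591 + E) - y(-146) = 1/(-42591 - 80) - 26/(-146) = 1/(-42671) - 26*(-1)/146 = -1/42671 - 1*(-13/73) = -1/42671 + 13/73 = 554650/3114983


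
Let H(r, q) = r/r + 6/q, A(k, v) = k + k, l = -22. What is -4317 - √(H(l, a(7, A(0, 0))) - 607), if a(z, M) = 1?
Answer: -4317 - 10*I*√6 ≈ -4317.0 - 24.495*I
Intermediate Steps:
A(k, v) = 2*k
H(r, q) = 1 + 6/q
-4317 - √(H(l, a(7, A(0, 0))) - 607) = -4317 - √((6 + 1)/1 - 607) = -4317 - √(1*7 - 607) = -4317 - √(7 - 607) = -4317 - √(-600) = -4317 - 10*I*√6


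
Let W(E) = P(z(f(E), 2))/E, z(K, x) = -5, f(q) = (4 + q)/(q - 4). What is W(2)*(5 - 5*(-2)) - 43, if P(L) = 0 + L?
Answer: -161/2 ≈ -80.500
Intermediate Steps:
f(q) = (4 + q)/(-4 + q)
P(L) = L
W(E) = -5/E
W(2)*(5 - 5*(-2)) - 43 = (-5/2)*(5 - 5*(-2)) - 43 = (-5*½)*(5 + 10) - 43 = -5/2*15 - 43 = -75/2 - 43 = -161/2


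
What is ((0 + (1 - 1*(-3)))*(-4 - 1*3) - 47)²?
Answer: 5625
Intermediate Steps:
((0 + (1 - 1*(-3)))*(-4 - 1*3) - 47)² = ((0 + (1 + 3))*(-4 - 3) - 47)² = ((0 + 4)*(-7) - 47)² = (4*(-7) - 47)² = (-28 - 47)² = (-75)² = 5625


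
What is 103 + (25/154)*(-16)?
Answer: 7731/77 ≈ 100.40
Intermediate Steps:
103 + (25/154)*(-16) = 103 - 200/77 = 7731/77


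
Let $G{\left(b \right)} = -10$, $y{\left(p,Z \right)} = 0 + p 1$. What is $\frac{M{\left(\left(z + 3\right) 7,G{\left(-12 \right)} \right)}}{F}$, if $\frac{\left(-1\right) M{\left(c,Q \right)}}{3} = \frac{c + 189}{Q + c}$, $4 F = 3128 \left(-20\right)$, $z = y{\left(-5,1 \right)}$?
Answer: $- \frac{35}{25024} \approx -0.0013987$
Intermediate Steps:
$y{\left(p,Z \right)} = p$ ($y{\left(p,Z \right)} = 0 + p = p$)
$z = -5$
$F = -15640$ ($F = \frac{3128 \left(-20\right)}{4} = \frac{1}{4} \left(-62560\right) = -15640$)
$M{\left(c,Q \right)} = - \frac{3 \left(189 + c\right)}{Q + c}$ ($M{\left(c,Q \right)} = - 3 \frac{c + 189}{Q + c} = - 3 \frac{189 + c}{Q + c} = - \frac{3 \left(189 + c\right)}{Q + c}$)
$\frac{M{\left(\left(z + 3\right) 7,G{\left(-12 \right)} \right)}}{F} = \frac{3 \frac{1}{-10 + \left(-5 + 3\right) 7} \left(-189 - \left(-5 + 3\right) 7\right)}{-15640} = \frac{3 \left(-189 - \left(-2\right) 7\right)}{-10 - 14} \left(- \frac{1}{15640}\right) = \frac{3 \left(-189 - -14\right)}{-10 - 14} \left(- \frac{1}{15640}\right) = \frac{3 \left(-189 + 14\right)}{-24} \left(- \frac{1}{15640}\right) = 3 \left(- \frac{1}{24}\right) \left(-175\right) \left(- \frac{1}{15640}\right) = \frac{175}{8} \left(- \frac{1}{15640}\right) = - \frac{35}{25024}$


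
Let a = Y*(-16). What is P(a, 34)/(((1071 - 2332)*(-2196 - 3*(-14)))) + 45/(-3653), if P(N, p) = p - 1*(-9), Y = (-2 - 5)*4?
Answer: -9390127/763250514 ≈ -0.012303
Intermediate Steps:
Y = -28 (Y = -7*4 = -28)
a = 448 (a = -28*(-16) = 448)
P(N, p) = 9 + p (P(N, p) = p + 9 = 9 + p)
P(a, 34)/(((1071 - 2332)*(-2196 - 3*(-14)))) + 45/(-3653) = (9 + 34)/(((1071 - 2332)*(-2196 - 3*(-14)))) + 45/(-3653) = 43/((-1261*(-2196 + 42))) + 45*(-1/3653) = 43/((-1261*(-2154))) - 45/3653 = 43/2716194 - 45/3653 = -9390127/763250514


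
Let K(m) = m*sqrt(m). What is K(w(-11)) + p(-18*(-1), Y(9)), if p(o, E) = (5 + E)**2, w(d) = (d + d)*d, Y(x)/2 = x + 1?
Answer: 625 + 2662*sqrt(2) ≈ 4389.6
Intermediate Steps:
Y(x) = 2 + 2*x (Y(x) = 2*(x + 1) = 2*(1 + x) = 2 + 2*x)
w(d) = 2*d**2 (w(d) = (2*d)*d = 2*d**2)
K(m) = m**(3/2)
K(w(-11)) + p(-18*(-1), Y(9)) = (2*(-11)**2)**(3/2) + (5 + (2 + 2*9))**2 = (2*121)**(3/2) + (5 + (2 + 18))**2 = 242**(3/2) + (5 + 20)**2 = 2662*sqrt(2) + 25**2 = 2662*sqrt(2) + 625 = 625 + 2662*sqrt(2)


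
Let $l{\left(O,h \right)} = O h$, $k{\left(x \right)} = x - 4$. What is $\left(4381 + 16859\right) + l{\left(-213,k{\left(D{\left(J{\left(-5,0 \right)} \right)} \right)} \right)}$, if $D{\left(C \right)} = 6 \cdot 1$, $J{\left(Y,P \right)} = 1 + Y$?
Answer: $20814$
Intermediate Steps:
$D{\left(C \right)} = 6$
$k{\left(x \right)} = -4 + x$ ($k{\left(x \right)} = x - 4 = -4 + x$)
$\left(4381 + 16859\right) + l{\left(-213,k{\left(D{\left(J{\left(-5,0 \right)} \right)} \right)} \right)} = \left(4381 + 16859\right) - 213 \left(-4 + 6\right) = 21240 - 426 = 20814$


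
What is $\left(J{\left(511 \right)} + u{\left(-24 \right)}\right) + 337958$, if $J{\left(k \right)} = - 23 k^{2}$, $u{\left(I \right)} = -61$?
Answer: $-5667886$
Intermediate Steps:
$\left(J{\left(511 \right)} + u{\left(-24 \right)}\right) + 337958 = \left(- 23 \cdot 511^{2} - 61\right) + 337958 = \left(\left(-23\right) 261121 - 61\right) + 337958 = \left(-6005783 - 61\right) + 337958 = -6005844 + 337958 = -5667886$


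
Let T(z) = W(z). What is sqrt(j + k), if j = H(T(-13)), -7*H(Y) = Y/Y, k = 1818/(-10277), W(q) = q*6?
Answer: I*sqrt(1654812817)/71939 ≈ 0.56547*I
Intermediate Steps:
W(q) = 6*q
k = -1818/10277 (k = 1818*(-1/10277) = -1818/10277 ≈ -0.17690)
T(z) = 6*z
H(Y) = -1/7 (H(Y) = -Y/(7*Y) = -1/7*1 = -1/7)
j = -1/7 ≈ -0.14286
sqrt(j + k) = sqrt(-1/7 - 1818/10277) = sqrt(-23003/71939) = I*sqrt(1654812817)/71939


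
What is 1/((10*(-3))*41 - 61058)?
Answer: -1/62288 ≈ -1.6054e-5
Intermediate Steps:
1/((10*(-3))*41 - 61058) = 1/(-30*41 - 61058) = 1/(-1230 - 61058) = 1/(-62288) = -1/62288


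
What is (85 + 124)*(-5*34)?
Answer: -35530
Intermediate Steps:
(85 + 124)*(-5*34) = 209*(-170) = -35530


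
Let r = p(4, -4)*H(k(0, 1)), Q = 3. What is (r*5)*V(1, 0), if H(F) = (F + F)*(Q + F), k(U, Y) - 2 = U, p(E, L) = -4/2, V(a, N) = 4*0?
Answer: 0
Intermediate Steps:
V(a, N) = 0
p(E, L) = -2 (p(E, L) = -4*1/2 = -2)
k(U, Y) = 2 + U
H(F) = 2*F*(3 + F) (H(F) = (F + F)*(3 + F) = (2*F)*(3 + F) = 2*F*(3 + F))
r = -40 (r = -4*(2 + 0)*(3 + (2 + 0)) = -4*2*(3 + 2) = -4*2*5 = -2*20 = -40)
(r*5)*V(1, 0) = -40*5*0 = -200*0 = 0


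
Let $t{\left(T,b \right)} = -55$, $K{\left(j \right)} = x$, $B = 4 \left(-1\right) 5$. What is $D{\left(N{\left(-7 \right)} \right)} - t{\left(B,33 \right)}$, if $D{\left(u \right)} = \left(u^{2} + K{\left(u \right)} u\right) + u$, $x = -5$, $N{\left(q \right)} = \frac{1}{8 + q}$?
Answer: $52$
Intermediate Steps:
$B = -20$ ($B = \left(-4\right) 5 = -20$)
$K{\left(j \right)} = -5$
$D{\left(u \right)} = u^{2} - 4 u$ ($D{\left(u \right)} = \left(u^{2} - 5 u\right) + u = u^{2} - 4 u$)
$D{\left(N{\left(-7 \right)} \right)} - t{\left(B,33 \right)} = \frac{-4 + \frac{1}{8 - 7}}{8 - 7} - -55 = \frac{-4 + 1^{-1}}{1} + 55 = 1 \left(-4 + 1\right) + 55 = 1 \left(-3\right) + 55 = -3 + 55 = 52$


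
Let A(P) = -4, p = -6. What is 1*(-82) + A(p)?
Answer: -86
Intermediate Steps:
1*(-82) + A(p) = 1*(-82) - 4 = -82 - 4 = -86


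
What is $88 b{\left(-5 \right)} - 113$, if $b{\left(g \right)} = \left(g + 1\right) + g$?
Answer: $-905$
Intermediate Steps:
$b{\left(g \right)} = 1 + 2 g$ ($b{\left(g \right)} = \left(1 + g\right) + g = 1 + 2 g$)
$88 b{\left(-5 \right)} - 113 = 88 \left(1 + 2 \left(-5\right)\right) - 113 = 88 \left(1 - 10\right) - 113 = 88 \left(-9\right) - 113 = -792 - 113 = -905$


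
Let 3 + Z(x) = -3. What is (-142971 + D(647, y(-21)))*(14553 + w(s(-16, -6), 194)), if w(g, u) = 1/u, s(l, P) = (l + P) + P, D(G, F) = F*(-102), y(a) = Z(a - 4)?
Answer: -401919744597/194 ≈ -2.0718e+9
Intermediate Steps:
Z(x) = -6 (Z(x) = -3 - 3 = -6)
y(a) = -6
D(G, F) = -102*F
s(l, P) = l + 2*P (s(l, P) = (P + l) + P = l + 2*P)
(-142971 + D(647, y(-21)))*(14553 + w(s(-16, -6), 194)) = (-142971 - 102*(-6))*(14553 + 1/194) = (-142971 + 612)*(14553 + 1/194) = -142359*2823283/194 = -401919744597/194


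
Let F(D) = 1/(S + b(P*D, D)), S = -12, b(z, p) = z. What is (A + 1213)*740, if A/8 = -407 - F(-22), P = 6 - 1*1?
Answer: -92218060/61 ≈ -1.5118e+6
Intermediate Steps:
P = 5 (P = 6 - 1 = 5)
F(D) = 1/(-12 + 5*D)
A = -198612/61 (A = 8*(-407 - 1/(-12 + 5*(-22))) = 8*(-407 - 1/(-12 - 110)) = 8*(-407 - 1/(-122)) = 8*(-407 - 1*(-1/122)) = 8*(-407 + 1/122) = 8*(-49653/122) = -198612/61 ≈ -3255.9)
(A + 1213)*740 = (-198612/61 + 1213)*740 = -124619/61*740 = -92218060/61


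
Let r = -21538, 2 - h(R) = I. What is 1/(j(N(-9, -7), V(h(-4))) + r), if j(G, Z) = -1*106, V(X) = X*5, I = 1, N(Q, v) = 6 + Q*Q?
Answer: -1/21644 ≈ -4.6202e-5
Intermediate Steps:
N(Q, v) = 6 + Q²
h(R) = 1 (h(R) = 2 - 1*1 = 2 - 1 = 1)
V(X) = 5*X
j(G, Z) = -106
1/(j(N(-9, -7), V(h(-4))) + r) = 1/(-106 - 21538) = 1/(-21644) = -1/21644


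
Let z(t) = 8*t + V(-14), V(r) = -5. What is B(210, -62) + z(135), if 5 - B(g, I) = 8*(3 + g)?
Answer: -624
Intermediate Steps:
B(g, I) = -19 - 8*g (B(g, I) = 5 - 8*(3 + g) = 5 - (24 + 8*g) = 5 + (-24 - 8*g) = -19 - 8*g)
z(t) = -5 + 8*t (z(t) = 8*t - 5 = -5 + 8*t)
B(210, -62) + z(135) = (-19 - 8*210) + (-5 + 8*135) = (-19 - 1680) + (-5 + 1080) = -1699 + 1075 = -624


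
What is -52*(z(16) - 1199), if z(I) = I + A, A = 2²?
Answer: 61308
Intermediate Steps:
A = 4
z(I) = 4 + I (z(I) = I + 4 = 4 + I)
-52*(z(16) - 1199) = -52*((4 + 16) - 1199) = -52*(20 - 1199) = -52*(-1179) = 61308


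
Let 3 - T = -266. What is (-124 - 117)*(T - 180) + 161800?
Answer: 140351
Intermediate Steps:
T = 269 (T = 3 - 1*(-266) = 3 + 266 = 269)
(-124 - 117)*(T - 180) + 161800 = (-124 - 117)*(269 - 180) + 161800 = -241*89 + 161800 = -21449 + 161800 = 140351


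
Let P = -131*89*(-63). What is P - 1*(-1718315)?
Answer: 2452832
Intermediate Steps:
P = 734517 (P = -11659*(-63) = 734517)
P - 1*(-1718315) = 734517 - 1*(-1718315) = 734517 + 1718315 = 2452832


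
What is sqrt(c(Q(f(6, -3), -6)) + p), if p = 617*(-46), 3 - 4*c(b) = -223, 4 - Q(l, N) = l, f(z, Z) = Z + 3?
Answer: I*sqrt(113302)/2 ≈ 168.3*I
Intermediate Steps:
f(z, Z) = 3 + Z
Q(l, N) = 4 - l
c(b) = 113/2 (c(b) = 3/4 - 1/4*(-223) = 3/4 + 223/4 = 113/2)
p = -28382
sqrt(c(Q(f(6, -3), -6)) + p) = sqrt(113/2 - 28382) = sqrt(-56651/2) = I*sqrt(113302)/2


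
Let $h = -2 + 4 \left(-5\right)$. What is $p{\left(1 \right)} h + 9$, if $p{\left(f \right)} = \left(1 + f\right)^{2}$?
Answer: $-79$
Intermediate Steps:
$h = -22$ ($h = -2 - 20 = -22$)
$p{\left(1 \right)} h + 9 = \left(1 + 1\right)^{2} \left(-22\right) + 9 = 2^{2} \left(-22\right) + 9 = 4 \left(-22\right) + 9 = -88 + 9 = -79$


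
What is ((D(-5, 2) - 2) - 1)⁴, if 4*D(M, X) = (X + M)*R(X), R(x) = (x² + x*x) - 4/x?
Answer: 50625/16 ≈ 3164.1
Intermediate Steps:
R(x) = -4/x + 2*x² (R(x) = (x² + x²) - 4/x = 2*x² - 4/x = -4/x + 2*x²)
D(M, X) = (-2 + X³)*(M + X)/(2*X) (D(M, X) = ((X + M)*(2*(-2 + X³)/X))/4 = ((M + X)*(2*(-2 + X³)/X))/4 = (2*(-2 + X³)*(M + X)/X)/4 = (-2 + X³)*(M + X)/(2*X))
((D(-5, 2) - 2) - 1)⁴ = (((½)*(-2 + 2³)*(-5 + 2)/2 - 2) - 1)⁴ = (((½)*(½)*(-2 + 8)*(-3) - 2) - 1)⁴ = (((½)*(½)*6*(-3) - 2) - 1)⁴ = ((-9/2 - 2) - 1)⁴ = (-13/2 - 1)⁴ = (-15/2)⁴ = 50625/16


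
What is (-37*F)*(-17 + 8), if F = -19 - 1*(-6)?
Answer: -4329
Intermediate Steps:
F = -13 (F = -19 + 6 = -13)
(-37*F)*(-17 + 8) = (-37*(-13))*(-17 + 8) = 481*(-9) = -4329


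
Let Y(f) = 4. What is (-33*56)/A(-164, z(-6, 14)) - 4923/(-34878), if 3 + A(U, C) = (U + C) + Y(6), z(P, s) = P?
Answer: 21762177/1964794 ≈ 11.076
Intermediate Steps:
A(U, C) = 1 + C + U (A(U, C) = -3 + ((U + C) + 4) = -3 + ((C + U) + 4) = -3 + (4 + C + U) = 1 + C + U)
(-33*56)/A(-164, z(-6, 14)) - 4923/(-34878) = (-33*56)/(1 - 6 - 164) - 4923/(-34878) = -1848/(-169) - 4923*(-1/34878) = -1848*(-1/169) + 1641/11626 = 1848/169 + 1641/11626 = 21762177/1964794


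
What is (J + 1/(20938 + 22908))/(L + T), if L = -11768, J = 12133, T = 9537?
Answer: -531983519/97820426 ≈ -5.4384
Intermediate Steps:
(J + 1/(20938 + 22908))/(L + T) = (12133 + 1/(20938 + 22908))/(-11768 + 9537) = (12133 + 1/43846)/(-2231) = (12133 + 1/43846)*(-1/2231) = (531983519/43846)*(-1/2231) = -531983519/97820426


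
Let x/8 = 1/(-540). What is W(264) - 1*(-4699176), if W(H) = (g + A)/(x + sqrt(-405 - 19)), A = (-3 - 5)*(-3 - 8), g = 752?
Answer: 12*(386873*I + 52865730*sqrt(106))/(I + 135*sqrt(106)) ≈ 4.6992e+6 - 40.794*I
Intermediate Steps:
x = -2/135 (x = 8/(-540) = 8*(-1/540) = -2/135 ≈ -0.014815)
A = 88 (A = -8*(-11) = 88)
W(H) = 840/(-2/135 + 2*I*sqrt(106)) (W(H) = (752 + 88)/(-2/135 + sqrt(-405 - 19)) = 840/(-2/135 + sqrt(-424)) = 840/(-2/135 + 2*I*sqrt(106)))
W(264) - 1*(-4699176) = (-56700/1931851 - 7654500*I*sqrt(106)/1931851) - 1*(-4699176) = (-56700/1931851 - 7654500*I*sqrt(106)/1931851) + 4699176 = 9078107798076/1931851 - 7654500*I*sqrt(106)/1931851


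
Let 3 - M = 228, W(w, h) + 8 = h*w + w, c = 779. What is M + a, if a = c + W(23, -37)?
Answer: -282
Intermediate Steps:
W(w, h) = -8 + w + h*w (W(w, h) = -8 + (h*w + w) = -8 + (w + h*w) = -8 + w + h*w)
M = -225 (M = 3 - 1*228 = 3 - 228 = -225)
a = -57 (a = 779 + (-8 + 23 - 37*23) = 779 + (-8 + 23 - 851) = 779 - 836 = -57)
M + a = -225 - 57 = -282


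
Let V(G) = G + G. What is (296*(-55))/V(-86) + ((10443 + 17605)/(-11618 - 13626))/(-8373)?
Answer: 215067253726/2272206129 ≈ 94.651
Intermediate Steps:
V(G) = 2*G
(296*(-55))/V(-86) + ((10443 + 17605)/(-11618 - 13626))/(-8373) = (296*(-55))/((2*(-86))) + ((10443 + 17605)/(-11618 - 13626))/(-8373) = -16280/(-172) + (28048/(-25244))*(-1/8373) = -16280*(-1/172) + (28048*(-1/25244))*(-1/8373) = 4070/43 - 7012/6311*(-1/8373) = 4070/43 + 7012/52842003 = 215067253726/2272206129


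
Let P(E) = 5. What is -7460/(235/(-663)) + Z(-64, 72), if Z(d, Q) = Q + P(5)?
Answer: 992815/47 ≈ 21124.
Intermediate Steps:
Z(d, Q) = 5 + Q (Z(d, Q) = Q + 5 = 5 + Q)
-7460/(235/(-663)) + Z(-64, 72) = -7460/(235/(-663)) + (5 + 72) = -7460/(235*(-1/663)) + 77 = -7460/(-235/663) + 77 = -7460*(-663)/235 + 77 = -20*(-247299/235) + 77 = 989196/47 + 77 = 992815/47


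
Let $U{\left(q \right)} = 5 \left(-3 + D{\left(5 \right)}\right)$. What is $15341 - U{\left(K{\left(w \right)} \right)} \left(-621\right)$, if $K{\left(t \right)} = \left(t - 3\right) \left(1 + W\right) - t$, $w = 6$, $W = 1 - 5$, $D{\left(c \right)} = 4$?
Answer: $18446$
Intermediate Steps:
$W = -4$
$K{\left(t \right)} = 9 - 4 t$ ($K{\left(t \right)} = \left(t - 3\right) \left(1 - 4\right) - t = \left(-3 + t\right) \left(-3\right) - t = \left(9 - 3 t\right) - t = 9 - 4 t$)
$U{\left(q \right)} = 5$ ($U{\left(q \right)} = 5 \left(-3 + 4\right) = 5 \cdot 1 = 5$)
$15341 - U{\left(K{\left(w \right)} \right)} \left(-621\right) = 15341 - 5 \left(-621\right) = 15341 - -3105 = 15341 + 3105 = 18446$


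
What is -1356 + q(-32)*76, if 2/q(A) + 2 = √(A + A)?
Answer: -23128/17 - 304*I/17 ≈ -1360.5 - 17.882*I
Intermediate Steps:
q(A) = 2/(-2 + √2*√A) (q(A) = 2/(-2 + √(A + A)) = 2/(-2 + √(2*A)) = 2/(-2 + √2*√A))
-1356 + q(-32)*76 = -1356 + (2/(-2 + √2*√(-32)))*76 = -1356 + (2/(-2 + √2*(4*I*√2)))*76 = -1356 + (2/(-2 + 8*I))*76 = -1356 + (2*((-2 - 8*I)/68))*76 = -1356 + ((-2 - 8*I)/34)*76 = -1356 + 38*(-2 - 8*I)/17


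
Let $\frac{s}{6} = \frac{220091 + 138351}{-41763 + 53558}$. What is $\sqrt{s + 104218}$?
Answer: $\frac{\sqrt{296416043710}}{1685} \approx 323.11$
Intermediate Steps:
$s = \frac{307236}{1685}$ ($s = 6 \frac{220091 + 138351}{-41763 + 53558} = 6 \cdot \frac{358442}{11795} = 6 \cdot 358442 \cdot \frac{1}{11795} = 6 \cdot \frac{51206}{1685} = \frac{307236}{1685} \approx 182.34$)
$\sqrt{s + 104218} = \sqrt{\frac{307236}{1685} + 104218} = \sqrt{\frac{175914566}{1685}} = \frac{\sqrt{296416043710}}{1685}$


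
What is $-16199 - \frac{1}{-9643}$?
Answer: $- \frac{156206956}{9643} \approx -16199.0$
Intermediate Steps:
$-16199 - \frac{1}{-9643} = -16199 - - \frac{1}{9643} = -16199 + \frac{1}{9643} = - \frac{156206956}{9643}$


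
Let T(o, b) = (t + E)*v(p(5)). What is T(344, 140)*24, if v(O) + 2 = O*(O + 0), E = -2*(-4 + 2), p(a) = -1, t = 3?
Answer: -168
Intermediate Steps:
E = 4 (E = -2*(-2) = 4)
v(O) = -2 + O**2 (v(O) = -2 + O*(O + 0) = -2 + O*O = -2 + O**2)
T(o, b) = -7 (T(o, b) = (3 + 4)*(-2 + (-1)**2) = 7*(-2 + 1) = 7*(-1) = -7)
T(344, 140)*24 = -7*24 = -168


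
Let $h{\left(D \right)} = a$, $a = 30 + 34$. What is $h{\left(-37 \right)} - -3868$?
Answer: $3932$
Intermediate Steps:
$a = 64$
$h{\left(D \right)} = 64$
$h{\left(-37 \right)} - -3868 = 64 - -3868 = 64 + 3868 = 3932$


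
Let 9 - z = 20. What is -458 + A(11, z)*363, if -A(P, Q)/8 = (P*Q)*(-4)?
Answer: -1405994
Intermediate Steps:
z = -11 (z = 9 - 1*20 = 9 - 20 = -11)
A(P, Q) = 32*P*Q (A(P, Q) = -8*P*Q*(-4) = -(-32)*P*Q = 32*P*Q)
-458 + A(11, z)*363 = -458 + (32*11*(-11))*363 = -458 - 3872*363 = -458 - 1405536 = -1405994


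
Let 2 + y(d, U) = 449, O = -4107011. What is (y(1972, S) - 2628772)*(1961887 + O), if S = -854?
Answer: 5638083037300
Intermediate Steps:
y(d, U) = 447 (y(d, U) = -2 + 449 = 447)
(y(1972, S) - 2628772)*(1961887 + O) = (447 - 2628772)*(1961887 - 4107011) = -2628325*(-2145124) = 5638083037300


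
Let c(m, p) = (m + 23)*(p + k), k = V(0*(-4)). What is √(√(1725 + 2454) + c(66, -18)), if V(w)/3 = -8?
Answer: √(-3738 + √4179) ≈ 60.608*I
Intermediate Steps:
V(w) = -24 (V(w) = 3*(-8) = -24)
k = -24
c(m, p) = (-24 + p)*(23 + m) (c(m, p) = (m + 23)*(p - 24) = (23 + m)*(-24 + p) = (-24 + p)*(23 + m))
√(√(1725 + 2454) + c(66, -18)) = √(√(1725 + 2454) + (-552 - 24*66 + 23*(-18) + 66*(-18))) = √(√4179 + (-552 - 1584 - 414 - 1188)) = √(√4179 - 3738) = √(-3738 + √4179)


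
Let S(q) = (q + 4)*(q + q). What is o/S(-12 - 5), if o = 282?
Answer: 141/221 ≈ 0.63801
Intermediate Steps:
S(q) = 2*q*(4 + q) (S(q) = (4 + q)*(2*q) = 2*q*(4 + q))
o/S(-12 - 5) = 282/((2*(-12 - 5)*(4 + (-12 - 5)))) = 282/((2*(-17)*(4 - 17))) = 282/((2*(-17)*(-13))) = 282/442 = 282*(1/442) = 141/221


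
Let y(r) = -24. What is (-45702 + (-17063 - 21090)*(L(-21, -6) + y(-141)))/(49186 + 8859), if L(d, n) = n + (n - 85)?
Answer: 240569/3055 ≈ 78.746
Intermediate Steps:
L(d, n) = -85 + 2*n (L(d, n) = n + (-85 + n) = -85 + 2*n)
(-45702 + (-17063 - 21090)*(L(-21, -6) + y(-141)))/(49186 + 8859) = (-45702 + (-17063 - 21090)*((-85 + 2*(-6)) - 24))/(49186 + 8859) = (-45702 - 38153*((-85 - 12) - 24))/58045 = (-45702 - 38153*(-97 - 24))*(1/58045) = (-45702 - 38153*(-121))*(1/58045) = (-45702 + 4616513)*(1/58045) = 4570811*(1/58045) = 240569/3055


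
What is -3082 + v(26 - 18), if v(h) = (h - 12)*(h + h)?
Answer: -3146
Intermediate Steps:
v(h) = 2*h*(-12 + h) (v(h) = (-12 + h)*(2*h) = 2*h*(-12 + h))
-3082 + v(26 - 18) = -3082 + 2*(26 - 18)*(-12 + (26 - 18)) = -3082 + 2*8*(-12 + 8) = -3082 + 2*8*(-4) = -3082 - 64 = -3146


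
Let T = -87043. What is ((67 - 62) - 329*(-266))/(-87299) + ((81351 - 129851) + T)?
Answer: -11832855876/87299 ≈ -1.3554e+5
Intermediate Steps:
((67 - 62) - 329*(-266))/(-87299) + ((81351 - 129851) + T) = ((67 - 62) - 329*(-266))/(-87299) + ((81351 - 129851) - 87043) = (5 + 87514)*(-1/87299) + (-48500 - 87043) = 87519*(-1/87299) - 135543 = -87519/87299 - 135543 = -11832855876/87299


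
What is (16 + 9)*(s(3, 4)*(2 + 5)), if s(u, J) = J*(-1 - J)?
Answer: -3500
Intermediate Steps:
(16 + 9)*(s(3, 4)*(2 + 5)) = (16 + 9)*((-1*4*(1 + 4))*(2 + 5)) = 25*(-1*4*5*7) = 25*(-20*7) = 25*(-140) = -3500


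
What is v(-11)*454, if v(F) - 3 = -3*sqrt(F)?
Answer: 1362 - 1362*I*sqrt(11) ≈ 1362.0 - 4517.2*I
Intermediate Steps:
v(F) = 3 - 3*sqrt(F)
v(-11)*454 = (3 - 3*I*sqrt(11))*454 = 1362 - 1362*I*sqrt(11)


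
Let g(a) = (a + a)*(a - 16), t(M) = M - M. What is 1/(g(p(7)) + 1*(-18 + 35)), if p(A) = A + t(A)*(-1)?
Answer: -1/109 ≈ -0.0091743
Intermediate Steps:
t(M) = 0
p(A) = A (p(A) = A + 0*(-1) = A + 0 = A)
g(a) = 2*a*(-16 + a) (g(a) = (2*a)*(-16 + a) = 2*a*(-16 + a))
1/(g(p(7)) + 1*(-18 + 35)) = 1/(2*7*(-16 + 7) + 1*(-18 + 35)) = 1/(2*7*(-9) + 1*17) = 1/(-126 + 17) = 1/(-109) = -1/109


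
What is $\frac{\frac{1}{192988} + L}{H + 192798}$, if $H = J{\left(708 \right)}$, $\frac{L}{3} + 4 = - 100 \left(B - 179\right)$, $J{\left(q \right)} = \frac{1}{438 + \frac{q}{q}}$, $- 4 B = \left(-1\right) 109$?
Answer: $\frac{3855940188955}{16334180679124} \approx 0.23607$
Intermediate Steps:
$B = \frac{109}{4}$ ($B = - \frac{\left(-1\right) 109}{4} = \left(- \frac{1}{4}\right) \left(-109\right) = \frac{109}{4} \approx 27.25$)
$J{\left(q \right)} = \frac{1}{439}$ ($J{\left(q \right)} = \frac{1}{438 + 1} = \frac{1}{439}$)
$L = 45513$ ($L = -12 + 3 \left(- 100 \left(\frac{109}{4} - 179\right)\right) = -12 + 3 \left(\left(-100\right) \left(- \frac{607}{4}\right)\right) = -12 + 3 \cdot 15175 = -12 + 45525 = 45513$)
$H = \frac{1}{439} \approx 0.0022779$
$\frac{\frac{1}{192988} + L}{H + 192798} = \frac{\frac{1}{192988} + 45513}{\frac{1}{439} + 192798} = \frac{\frac{1}{192988} + 45513}{\frac{84638323}{439}} = \frac{8783462845}{192988} \cdot \frac{439}{84638323} = \frac{3855940188955}{16334180679124}$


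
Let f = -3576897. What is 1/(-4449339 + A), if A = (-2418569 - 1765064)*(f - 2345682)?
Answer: 1/24777892500168 ≈ 4.0359e-14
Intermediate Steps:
A = 24777896949507 (A = (-2418569 - 1765064)*(-3576897 - 2345682) = -4183633*(-5922579) = 24777896949507)
1/(-4449339 + A) = 1/(-4449339 + 24777896949507) = 1/24777892500168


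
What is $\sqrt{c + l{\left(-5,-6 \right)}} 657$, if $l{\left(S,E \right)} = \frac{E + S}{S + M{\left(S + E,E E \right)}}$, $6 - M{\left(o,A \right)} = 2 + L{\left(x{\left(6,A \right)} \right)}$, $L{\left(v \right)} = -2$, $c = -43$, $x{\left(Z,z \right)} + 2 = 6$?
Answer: $1971 i \sqrt{6} \approx 4827.9 i$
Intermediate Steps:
$x{\left(Z,z \right)} = 4$ ($x{\left(Z,z \right)} = -2 + 6 = 4$)
$M{\left(o,A \right)} = 6$ ($M{\left(o,A \right)} = 6 - \left(2 - 2\right) = 6 - 0 = 6 + 0 = 6$)
$l{\left(S,E \right)} = \frac{E + S}{6 + S}$ ($l{\left(S,E \right)} = \frac{E + S}{S + 6} = \frac{E + S}{6 + S}$)
$\sqrt{c + l{\left(-5,-6 \right)}} 657 = \sqrt{-43 + \frac{-6 - 5}{6 - 5}} \cdot 657 = \sqrt{-43 + 1^{-1} \left(-11\right)} 657 = \sqrt{-43 + 1 \left(-11\right)} 657 = \sqrt{-43 - 11} \cdot 657 = \sqrt{-54} \cdot 657 = 3 i \sqrt{6} \cdot 657 = 1971 i \sqrt{6}$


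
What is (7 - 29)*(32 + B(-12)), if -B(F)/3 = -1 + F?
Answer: -1562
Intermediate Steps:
B(F) = 3 - 3*F (B(F) = -3*(-1 + F) = 3 - 3*F)
(7 - 29)*(32 + B(-12)) = (7 - 29)*(32 + (3 - 3*(-12))) = -22*(32 + (3 + 36)) = -22*(32 + 39) = -22*71 = -1562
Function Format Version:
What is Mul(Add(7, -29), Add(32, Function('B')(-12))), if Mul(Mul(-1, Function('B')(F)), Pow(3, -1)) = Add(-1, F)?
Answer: -1562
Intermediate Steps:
Function('B')(F) = Add(3, Mul(-3, F)) (Function('B')(F) = Mul(-3, Add(-1, F)) = Add(3, Mul(-3, F)))
Mul(Add(7, -29), Add(32, Function('B')(-12))) = Mul(Add(7, -29), Add(32, Add(3, Mul(-3, -12)))) = Mul(-22, Add(32, Add(3, 36))) = Mul(-22, Add(32, 39)) = Mul(-22, 71) = -1562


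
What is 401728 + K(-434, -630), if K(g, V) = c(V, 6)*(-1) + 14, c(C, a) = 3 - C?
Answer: 401109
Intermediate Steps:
K(g, V) = 11 + V (K(g, V) = (3 - V)*(-1) + 14 = (-3 + V) + 14 = 11 + V)
401728 + K(-434, -630) = 401728 + (11 - 630) = 401728 - 619 = 401109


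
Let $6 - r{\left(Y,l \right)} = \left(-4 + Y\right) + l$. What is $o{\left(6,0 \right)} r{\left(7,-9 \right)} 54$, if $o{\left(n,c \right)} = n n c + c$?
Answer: $0$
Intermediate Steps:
$o{\left(n,c \right)} = c + c n^{2}$ ($o{\left(n,c \right)} = n^{2} c + c = c n^{2} + c = c + c n^{2}$)
$r{\left(Y,l \right)} = 10 - Y - l$ ($r{\left(Y,l \right)} = 6 - \left(\left(-4 + Y\right) + l\right) = 6 - \left(-4 + Y + l\right) = 10 - Y - l$)
$o{\left(6,0 \right)} r{\left(7,-9 \right)} 54 = 0 \left(1 + 6^{2}\right) \left(10 - 7 - -9\right) 54 = 0 \left(1 + 36\right) \left(10 - 7 + 9\right) 54 = 0 \cdot 37 \cdot 12 \cdot 54 = 0 \cdot 12 \cdot 54 = 0 \cdot 54 = 0$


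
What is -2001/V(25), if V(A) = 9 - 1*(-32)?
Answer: -2001/41 ≈ -48.805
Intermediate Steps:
V(A) = 41 (V(A) = 9 + 32 = 41)
-2001/V(25) = -2001/41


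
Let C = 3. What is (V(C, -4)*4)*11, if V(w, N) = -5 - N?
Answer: -44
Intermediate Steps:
(V(C, -4)*4)*11 = ((-5 - 1*(-4))*4)*11 = ((-5 + 4)*4)*11 = -1*4*11 = -4*11 = -44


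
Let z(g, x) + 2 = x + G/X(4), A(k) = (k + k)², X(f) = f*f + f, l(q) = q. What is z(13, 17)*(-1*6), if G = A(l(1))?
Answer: -456/5 ≈ -91.200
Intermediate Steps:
X(f) = f + f² (X(f) = f² + f = f + f²)
A(k) = 4*k² (A(k) = (2*k)² = 4*k²)
G = 4 (G = 4*1² = 4*1 = 4)
z(g, x) = -9/5 + x (z(g, x) = -2 + (x + 4/((4*(1 + 4)))) = -2 + (x + 4/((4*5))) = -2 + (x + 4/20) = -2 + (x + 4*(1/20)) = -2 + (x + ⅕) = -2 + (⅕ + x) = -9/5 + x)
z(13, 17)*(-1*6) = (-9/5 + 17)*(-1*6) = (76/5)*(-6) = -456/5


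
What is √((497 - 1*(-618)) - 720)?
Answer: √395 ≈ 19.875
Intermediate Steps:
√((497 - 1*(-618)) - 720) = √((497 + 618) - 720) = √(1115 - 720) = √395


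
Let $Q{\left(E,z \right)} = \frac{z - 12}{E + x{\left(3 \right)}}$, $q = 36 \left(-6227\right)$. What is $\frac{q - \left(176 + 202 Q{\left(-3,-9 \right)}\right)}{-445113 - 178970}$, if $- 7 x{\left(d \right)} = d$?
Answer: $\frac{902341}{2496332} \approx 0.36147$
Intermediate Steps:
$x{\left(d \right)} = - \frac{d}{7}$
$q = -224172$
$Q{\left(E,z \right)} = \frac{-12 + z}{- \frac{3}{7} + E}$ ($Q{\left(E,z \right)} = \frac{z - 12}{E - \frac{3}{7}} = \frac{-12 + z}{E - \frac{3}{7}} = \frac{-12 + z}{- \frac{3}{7} + E}$)
$\frac{q - \left(176 + 202 Q{\left(-3,-9 \right)}\right)}{-445113 - 178970} = \frac{-224172 - \left(176 + 202 \frac{7 \left(-12 - 9\right)}{-3 + 7 \left(-3\right)}\right)}{-445113 - 178970} = \frac{-224172 - \left(176 + 202 \cdot 7 \frac{1}{-3 - 21} \left(-21\right)\right)}{-624083} = \left(-224172 - \left(176 + 202 \cdot 7 \frac{1}{-24} \left(-21\right)\right)\right) \left(- \frac{1}{624083}\right) = \left(-224172 - \left(176 + 202 \cdot 7 \left(- \frac{1}{24}\right) \left(-21\right)\right)\right) \left(- \frac{1}{624083}\right) = \left(-224172 - \frac{5653}{4}\right) \left(- \frac{1}{624083}\right) = \left(- \frac{902341}{4}\right) \left(- \frac{1}{624083}\right) = \frac{902341}{2496332}$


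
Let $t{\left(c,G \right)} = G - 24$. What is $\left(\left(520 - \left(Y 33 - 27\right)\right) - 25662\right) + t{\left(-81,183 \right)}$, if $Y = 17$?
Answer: $-25517$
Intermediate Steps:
$t{\left(c,G \right)} = -24 + G$ ($t{\left(c,G \right)} = G - 24 = -24 + G$)
$\left(\left(520 - \left(Y 33 - 27\right)\right) - 25662\right) + t{\left(-81,183 \right)} = \left(\left(520 - \left(17 \cdot 33 - 27\right)\right) - 25662\right) + \left(-24 + 183\right) = \left(\left(520 - \left(561 - 27\right)\right) - 25662\right) + 159 = \left(\left(520 - 534\right) - 25662\right) + 159 = \left(-14 - 25662\right) + 159 = -25676 + 159 = -25517$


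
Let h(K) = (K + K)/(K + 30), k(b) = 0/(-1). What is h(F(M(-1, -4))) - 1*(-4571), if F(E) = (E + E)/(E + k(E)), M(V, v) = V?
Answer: 36569/8 ≈ 4571.1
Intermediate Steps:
k(b) = 0 (k(b) = 0*(-1) = 0)
F(E) = 2 (F(E) = (E + E)/(E + 0) = (2*E)/E = 2)
h(K) = 2*K/(30 + K) (h(K) = (2*K)/(30 + K) = 2*K/(30 + K))
h(F(M(-1, -4))) - 1*(-4571) = 2*2/(30 + 2) - 1*(-4571) = 2*2/32 + 4571 = 2*2*(1/32) + 4571 = ⅛ + 4571 = 36569/8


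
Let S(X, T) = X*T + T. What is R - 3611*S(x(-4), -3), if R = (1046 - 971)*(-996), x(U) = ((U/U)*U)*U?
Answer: 109461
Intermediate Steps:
x(U) = U**2 (x(U) = (1*U)*U = U*U = U**2)
S(X, T) = T + T*X (S(X, T) = T*X + T = T + T*X)
R = -74700 (R = 75*(-996) = -74700)
R - 3611*S(x(-4), -3) = -74700 - (-10833)*(1 + (-4)**2) = -74700 - (-10833)*(1 + 16) = -74700 - (-10833)*17 = -74700 - 3611*(-51) = -74700 + 184161 = 109461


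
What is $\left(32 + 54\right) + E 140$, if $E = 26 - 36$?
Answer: $-1314$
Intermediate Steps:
$E = -10$
$\left(32 + 54\right) + E 140 = \left(32 + 54\right) - 1400 = 86 - 1400 = -1314$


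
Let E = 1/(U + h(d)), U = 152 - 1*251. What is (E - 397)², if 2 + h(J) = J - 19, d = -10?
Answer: 2663695321/16900 ≈ 1.5762e+5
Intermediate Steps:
U = -99 (U = 152 - 251 = -99)
h(J) = -21 + J (h(J) = -2 + (J - 19) = -2 + (-19 + J) = -21 + J)
E = -1/130 (E = 1/(-99 + (-21 - 10)) = 1/(-99 - 31) = 1/(-130) = -1/130 ≈ -0.0076923)
(E - 397)² = (-1/130 - 397)² = (-51611/130)² = 2663695321/16900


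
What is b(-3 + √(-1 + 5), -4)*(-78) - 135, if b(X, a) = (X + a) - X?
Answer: 177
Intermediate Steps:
b(X, a) = a
b(-3 + √(-1 + 5), -4)*(-78) - 135 = -4*(-78) - 135 = 312 - 135 = 177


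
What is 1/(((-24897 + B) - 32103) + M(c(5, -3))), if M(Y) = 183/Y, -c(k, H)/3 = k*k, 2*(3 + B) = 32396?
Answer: -25/1020186 ≈ -2.4505e-5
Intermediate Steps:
B = 16195 (B = -3 + (1/2)*32396 = -3 + 16198 = 16195)
c(k, H) = -3*k**2 (c(k, H) = -3*k*k = -3*k**2)
1/(((-24897 + B) - 32103) + M(c(5, -3))) = 1/(((-24897 + 16195) - 32103) + 183/((-3*5**2))) = 1/((-8702 - 32103) + 183/((-3*25))) = 1/(-40805 + 183/(-75)) = 1/(-40805 + 183*(-1/75)) = 1/(-40805 - 61/25) = 1/(-1020186/25) = -25/1020186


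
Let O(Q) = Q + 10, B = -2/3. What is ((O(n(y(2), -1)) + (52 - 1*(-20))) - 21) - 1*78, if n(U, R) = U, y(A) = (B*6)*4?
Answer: -33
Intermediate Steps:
B = -⅔ (B = -2*⅓ = -⅔ ≈ -0.66667)
y(A) = -16 (y(A) = -⅔*6*4 = -4*4 = -16)
O(Q) = 10 + Q
((O(n(y(2), -1)) + (52 - 1*(-20))) - 21) - 1*78 = (((10 - 16) + (52 - 1*(-20))) - 21) - 1*78 = ((-6 + (52 + 20)) - 21) - 78 = ((-6 + 72) - 21) - 78 = (66 - 21) - 78 = 45 - 78 = -33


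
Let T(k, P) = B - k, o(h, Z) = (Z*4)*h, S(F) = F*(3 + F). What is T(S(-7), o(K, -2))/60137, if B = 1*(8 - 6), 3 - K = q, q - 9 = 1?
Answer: -26/60137 ≈ -0.00043235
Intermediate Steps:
q = 10 (q = 9 + 1 = 10)
K = -7 (K = 3 - 1*10 = 3 - 10 = -7)
B = 2 (B = 1*2 = 2)
o(h, Z) = 4*Z*h (o(h, Z) = (4*Z)*h = 4*Z*h)
T(k, P) = 2 - k
T(S(-7), o(K, -2))/60137 = (2 - (-7)*(3 - 7))/60137 = (2 - (-7)*(-4))*(1/60137) = (2 - 1*28)*(1/60137) = (2 - 28)*(1/60137) = -26*1/60137 = -26/60137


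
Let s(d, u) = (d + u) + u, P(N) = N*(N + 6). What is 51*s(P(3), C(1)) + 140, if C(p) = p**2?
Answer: 1619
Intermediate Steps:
P(N) = N*(6 + N)
s(d, u) = d + 2*u
51*s(P(3), C(1)) + 140 = 51*(3*(6 + 3) + 2*1**2) + 140 = 51*(3*9 + 2*1) + 140 = 51*(27 + 2) + 140 = 51*29 + 140 = 1479 + 140 = 1619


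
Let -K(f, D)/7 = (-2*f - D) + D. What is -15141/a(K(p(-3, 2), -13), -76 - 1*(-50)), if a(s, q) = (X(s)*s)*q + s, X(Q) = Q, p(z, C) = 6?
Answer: 721/8732 ≈ 0.082570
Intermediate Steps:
K(f, D) = 14*f (K(f, D) = -7*((-2*f - D) + D) = -7*((-D - 2*f) + D) = -(-14)*f = 14*f)
a(s, q) = s + q*s**2 (a(s, q) = (s*s)*q + s = s**2*q + s = q*s**2 + s = s + q*s**2)
-15141/a(K(p(-3, 2), -13), -76 - 1*(-50)) = -15141*1/(84*(1 + (-76 - 1*(-50))*(14*6))) = -15141*1/(84*(1 + (-76 + 50)*84)) = -15141*1/(84*(1 - 26*84)) = -15141*1/(84*(1 - 2184)) = -15141/(84*(-2183)) = -15141/(-183372) = -15141*(-1/183372) = 721/8732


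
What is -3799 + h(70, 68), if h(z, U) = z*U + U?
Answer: 1029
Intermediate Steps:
h(z, U) = U + U*z (h(z, U) = U*z + U = U + U*z)
-3799 + h(70, 68) = -3799 + 68*(1 + 70) = -3799 + 68*71 = -3799 + 4828 = 1029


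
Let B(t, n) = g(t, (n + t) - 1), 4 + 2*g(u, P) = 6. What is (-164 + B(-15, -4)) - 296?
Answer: -459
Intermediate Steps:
g(u, P) = 1 (g(u, P) = -2 + (½)*6 = -2 + 3 = 1)
B(t, n) = 1
(-164 + B(-15, -4)) - 296 = (-164 + 1) - 296 = -163 - 296 = -459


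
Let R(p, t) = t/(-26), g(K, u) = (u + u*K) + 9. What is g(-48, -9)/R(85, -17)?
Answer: 11232/17 ≈ 660.71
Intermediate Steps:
g(K, u) = 9 + u + K*u (g(K, u) = (u + K*u) + 9 = 9 + u + K*u)
R(p, t) = -t/26 (R(p, t) = t*(-1/26) = -t/26)
g(-48, -9)/R(85, -17) = (9 - 9 - 48*(-9))/((-1/26*(-17))) = (9 - 9 + 432)/(17/26) = 432*(26/17) = 11232/17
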